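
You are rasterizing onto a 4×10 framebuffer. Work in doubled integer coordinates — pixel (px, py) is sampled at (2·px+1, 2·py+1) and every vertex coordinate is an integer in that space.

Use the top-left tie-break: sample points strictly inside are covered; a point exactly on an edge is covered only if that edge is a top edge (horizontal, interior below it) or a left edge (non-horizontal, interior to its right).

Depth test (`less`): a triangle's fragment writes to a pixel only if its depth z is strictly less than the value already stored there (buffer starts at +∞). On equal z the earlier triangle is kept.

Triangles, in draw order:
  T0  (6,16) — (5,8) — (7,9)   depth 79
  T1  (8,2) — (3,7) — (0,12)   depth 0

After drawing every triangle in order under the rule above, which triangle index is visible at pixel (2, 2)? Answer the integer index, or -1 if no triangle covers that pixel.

T0:
  2·area = 15
  edge (6, 16)→(5, 8): d=(-1,-8) top-left  bias=+0
  edge (5, 8)→(7, 9): d=(2,1) right/bottom  bias=-1
  edge (7, 9)→(6, 16): d=(-1,7) right/bottom  bias=-1
    (1,3)@(3, 7): e=[-15,0,30] → ·  [on edge]
    (3,4)@(7, 9): e=[15,0,0] → ·  [on edge]
  covered (0 px):
    · · · ·
    · · · ·
    · · · ·
    · · · ·
    · · · ·
    · · · ·
    · · · ·
    · · · ·
    · · · ·
    · · · ·
T1:
  2·area = 10  (B↔C swapped to make it positive)
  edge (8, 2)→(0, 12): d=(-8,10) right/bottom  bias=-1
  edge (0, 12)→(3, 7): d=(3,-5) top-left  bias=+0
  edge (3, 7)→(8, 2): d=(5,-5) top-left  bias=+0
    (3,1)@(7, 3): e=[2,8,0] → #  [on edge]
    (2,2)@(5, 5): e=[6,4,0] → #  [on edge]
    (3,2)@(7, 5): e=[-14,14,10] → ·
    (1,3)@(3, 7): e=[10,0,0] → #  [on edge]
    (2,3)@(5, 7): e=[-10,10,10] → ·
    (0,4)@(1, 9): e=[14,-4,0] → ·  [on edge]
    (1,4)@(3, 9): e=[-6,6,10] → ·
  covered (3 px):
    · · · ·
    · · · #
    · · # ·
    · # · ·
    · · · ·
    · · · ·
    · · · ·
    · · · ·
    · · · ·
    · · · ·

Z-buffer (winner per pixel, '.' = empty):
  . . . .
  . . . 1
  . . 1 .
  . 1 . .
  . . . .
  . . . .
  . . . .
  . . . .
  . . . .
  . . . .

Final: 1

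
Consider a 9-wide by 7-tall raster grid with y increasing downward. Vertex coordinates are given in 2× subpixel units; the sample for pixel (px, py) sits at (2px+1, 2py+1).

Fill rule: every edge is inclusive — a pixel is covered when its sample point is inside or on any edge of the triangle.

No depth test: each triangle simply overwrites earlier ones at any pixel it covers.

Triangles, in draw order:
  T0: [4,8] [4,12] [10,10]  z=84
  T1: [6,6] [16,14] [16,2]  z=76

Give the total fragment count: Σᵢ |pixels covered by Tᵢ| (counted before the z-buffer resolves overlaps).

T0:
  2·area = 24  (B↔C swapped to make it positive)
  edge (4, 8)→(10, 10): d=(6,2) inclusive
  edge (10, 10)→(4, 12): d=(-6,2) inclusive
  edge (4, 12)→(4, 8): d=(0,-4) inclusive
    (0,3)@(1, 7): e=[0,36,-12] → ·  [on edge]
    (2,4)@(5, 9): e=[4,16,4] → █
    (3,4)@(7, 9): e=[0,12,12] → █  [on edge]
    (4,4)@(9, 9): e=[-4,8,20] → ·
    (6,4)@(13, 9): e=[-12,0,36] → ·  [on edge]
    (2,5)@(5, 11): e=[16,4,4] → █
    (3,5)@(7, 11): e=[12,0,12] → █  [on edge]
    (4,5)@(9, 11): e=[8,-4,20] → ·
    (6,5)@(13, 11): e=[0,-12,36] → ·  [on edge]
    (0,6)@(1, 13): e=[36,0,-12] → ·  [on edge]
    (2,6)@(5, 13): e=[28,-8,4] → ·
    (3,6)@(7, 13): e=[24,-12,12] → ·
  covered (4 px):
    · · · · · · · · ·
    · · · · · · · · ·
    · · · · · · · · ·
    · · · · · · · · ·
    · · █ █ · · · · ·
    · · █ █ · · · · ·
    · · · · · · · · ·
T1:
  2·area = 120  (B↔C swapped to make it positive)
  edge (6, 6)→(16, 2): d=(10,-4) inclusive
  edge (16, 2)→(16, 14): d=(0,12) inclusive
  edge (16, 14)→(6, 6): d=(-10,-8) inclusive
    (7,1)@(15, 3): e=[6,12,102] → █
    (8,1)@(17, 3): e=[14,-12,118] → ·
    (4,2)@(9, 5): e=[2,84,34] → █
    (5,2)@(11, 5): e=[10,60,50] → █
    (6,2)@(13, 5): e=[18,36,66] → █
    (8,2)@(17, 5): e=[34,-12,98] → ·
    (4,3)@(9, 7): e=[22,84,14] → █
    (8,3)@(17, 7): e=[54,-12,78] → ·
    (4,4)@(9, 9): e=[42,84,-6] → ·
    (5,4)@(11, 9): e=[50,60,10] → █
    (8,4)@(17, 9): e=[74,-12,58] → ·
    (5,5)@(11, 11): e=[70,60,-10] → ·
  covered (15 px):
    · · · · · · · · ·
    · · · · · · · █ ·
    · · · · █ █ █ █ ·
    · · · · █ █ █ █ ·
    · · · · · █ █ █ ·
    · · · · · · █ █ ·
    · · · · · · · █ ·

Answer: 19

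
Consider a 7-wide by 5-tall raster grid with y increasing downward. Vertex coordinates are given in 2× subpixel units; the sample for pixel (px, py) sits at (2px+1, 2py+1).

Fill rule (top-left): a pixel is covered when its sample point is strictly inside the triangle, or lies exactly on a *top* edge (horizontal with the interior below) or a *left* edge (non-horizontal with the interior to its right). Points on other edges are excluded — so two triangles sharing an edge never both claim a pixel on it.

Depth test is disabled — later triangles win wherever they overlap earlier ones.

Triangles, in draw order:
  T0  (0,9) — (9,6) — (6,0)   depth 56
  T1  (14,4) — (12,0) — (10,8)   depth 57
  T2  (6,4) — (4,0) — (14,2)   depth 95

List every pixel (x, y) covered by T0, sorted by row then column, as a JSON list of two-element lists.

T0:
  2·area = 63  (B↔C swapped to make it positive)
  edge (0, 9)→(6, 0): d=(6,-9) top-left  bias=+0
  edge (6, 0)→(9, 6): d=(3,6) right/bottom  bias=-1
  edge (9, 6)→(0, 9): d=(-9,3) right/bottom  bias=-1
    (2,1)@(5, 3): e=[9,15,39] → █
    (3,1)@(7, 3): e=[27,3,33] → █
    (4,1)@(9, 3): e=[45,-9,27] → ·
    (1,2)@(3, 5): e=[3,33,27] → █
    (4,2)@(9, 5): e=[57,-3,9] → ·
    (1,3)@(3, 7): e=[15,39,9] → █
    (3,3)@(7, 7): e=[51,15,-3] → ·
    (1,4)@(3, 9): e=[27,45,-9] → ·
    (2,4)@(5, 9): e=[45,33,-15] → ·
  covered (7 px):
    · · · · · · ·
    · · █ █ · · ·
    · █ █ █ · · ·
    · █ █ · · · ·
    · · · · · · ·
T1:
  2·area = 24  (B↔C swapped to make it positive)
  edge (14, 4)→(10, 8): d=(-4,4) right/bottom  bias=-1
  edge (10, 8)→(12, 0): d=(2,-8) top-left  bias=+0
  edge (12, 0)→(14, 4): d=(2,4) right/bottom  bias=-1
    (6,1)@(13, 3): e=[8,14,2] → █
    (5,2)@(11, 5): e=[8,2,14] → █
    (6,2)@(13, 5): e=[0,18,6] → ·  [on edge]
    (5,3)@(11, 7): e=[0,6,18] → ·  [on edge]
    (4,4)@(9, 9): e=[0,-6,30] → ·  [on edge]
  covered (2 px):
    · · · · · · ·
    · · · · · · █
    · · · · · █ ·
    · · · · · · ·
    · · · · · · ·
T2:
  2·area = 36
  edge (6, 4)→(4, 0): d=(-2,-4) top-left  bias=+0
  edge (4, 0)→(14, 2): d=(10,2) right/bottom  bias=-1
  edge (14, 2)→(6, 4): d=(-8,2) right/bottom  bias=-1
    (2,0)@(5, 1): e=[2,8,26] → █
    (3,0)@(7, 1): e=[10,4,22] → █
    (4,0)@(9, 1): e=[18,0,18] → ·  [on edge]
    (2,1)@(5, 3): e=[-2,28,10] → ·
    (3,1)@(7, 3): e=[6,24,6] → █
    (4,1)@(9, 3): e=[14,20,2] → █
    (5,1)@(11, 3): e=[22,16,-2] → ·
    (3,2)@(7, 5): e=[2,44,-10] → ·
    (4,2)@(9, 5): e=[10,40,-14] → ·
  covered (4 px):
    · · █ █ · · ·
    · · · █ █ · ·
    · · · · · · ·
    · · · · · · ·
    · · · · · · ·

Answer: [[2,1],[3,1],[1,2],[2,2],[3,2],[1,3],[2,3]]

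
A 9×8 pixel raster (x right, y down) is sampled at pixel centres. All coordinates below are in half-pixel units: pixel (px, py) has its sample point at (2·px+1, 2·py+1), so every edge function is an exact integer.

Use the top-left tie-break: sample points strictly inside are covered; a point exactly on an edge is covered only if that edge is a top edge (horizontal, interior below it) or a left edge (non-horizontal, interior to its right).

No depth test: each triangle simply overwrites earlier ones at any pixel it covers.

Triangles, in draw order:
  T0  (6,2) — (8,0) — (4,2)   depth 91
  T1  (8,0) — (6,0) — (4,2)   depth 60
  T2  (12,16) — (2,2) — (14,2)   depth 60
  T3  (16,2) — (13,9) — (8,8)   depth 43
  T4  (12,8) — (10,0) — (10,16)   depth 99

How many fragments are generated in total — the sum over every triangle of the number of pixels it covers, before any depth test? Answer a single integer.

T0:
  2·area = 4  (B↔C swapped to make it positive)
  edge (6, 2)→(4, 2): d=(-2,0) right/bottom  bias=-1
  edge (4, 2)→(8, 0): d=(4,-2) top-left  bias=+0
  edge (8, 0)→(6, 2): d=(-2,2) right/bottom  bias=-1
    (3,0)@(7, 1): e=[2,2,0] → .  [on edge]
    (2,1)@(5, 3): e=[-2,6,0] → .  [on edge]
    (1,2)@(3, 5): e=[-6,10,0] → .  [on edge]
    (0,3)@(1, 7): e=[-10,14,0] → .  [on edge]
  covered (0 px):
    . . . . . . . . .
    . . . . . . . . .
    . . . . . . . . .
    . . . . . . . . .
    . . . . . . . . .
    . . . . . . . . .
    . . . . . . . . .
    . . . . . . . . .
T1:
  2·area = 4  (B↔C swapped to make it positive)
  edge (8, 0)→(4, 2): d=(-4,2) right/bottom  bias=-1
  edge (4, 2)→(6, 0): d=(2,-2) top-left  bias=+0
  edge (6, 0)→(8, 0): d=(2,0) top-left  bias=+0
    (2,0)@(5, 1): e=[2,0,2] → X  [on edge]
    (3,0)@(7, 1): e=[-2,4,2] → .
    (1,1)@(3, 3): e=[-2,0,6] → .  [on edge]
    (2,1)@(5, 3): e=[-6,4,6] → .
    (0,2)@(1, 5): e=[-6,0,10] → .  [on edge]
  covered (1 px):
    . . X . . . . . .
    . . . . . . . . .
    . . . . . . . . .
    . . . . . . . . .
    . . . . . . . . .
    . . . . . . . . .
    . . . . . . . . .
    . . . . . . . . .
T2:
  2·area = 168
  edge (12, 16)→(2, 2): d=(-10,-14) top-left  bias=+0
  edge (2, 2)→(14, 2): d=(12,0) top-left  bias=+0
  edge (14, 2)→(12, 16): d=(-2,14) right/bottom  bias=-1
    (1,1)@(3, 3): e=[4,12,152] → X
    (2,1)@(5, 3): e=[32,12,124] → X
    (3,1)@(7, 3): e=[60,12,96] → X
    (4,1)@(9, 3): e=[88,12,68] → X
    (5,1)@(11, 3): e=[116,12,40] → X
    (6,1)@(13, 3): e=[144,12,12] → X
    (7,1)@(15, 3): e=[172,12,-16] → .
    (1,2)@(3, 5): e=[-16,36,148] → .
    (2,2)@(5, 5): e=[12,36,120] → X
    (7,2)@(15, 5): e=[152,36,-20] → .
    (2,3)@(5, 7): e=[-8,60,116] → .
    (3,3)@(7, 7): e=[20,60,88] → X
    (3,4)@(7, 9): e=[0,84,84] → X  [on edge]
    (6,4)@(13, 9): e=[84,84,0] → .  [on edge]
  covered (21 px):
    . . . . . . . . .
    . X X X X X X . .
    . . X X X X X . .
    . . . X X X X . .
    . . . X X X . . .
    . . . . X X . . .
    . . . . . X . . .
    . . . . . . . . .
T3:
  2·area = 38
  edge (16, 2)→(13, 9): d=(-3,7) right/bottom  bias=-1
  edge (13, 9)→(8, 8): d=(-5,-1) top-left  bias=+0
  edge (8, 8)→(16, 2): d=(8,-6) top-left  bias=+0
    (7,1)@(15, 3): e=[4,32,2] → X
    (8,1)@(17, 3): e=[-10,34,14] → .
    (6,2)@(13, 5): e=[12,20,6] → X
    (7,2)@(15, 5): e=[-2,22,18] → .
    (1,3)@(3, 7): e=[76,0,-38] → .  [on edge]
    (5,3)@(11, 7): e=[20,8,10] → X
    (7,3)@(15, 7): e=[-8,12,34] → .
    (5,4)@(11, 9): e=[14,-2,26] → .
    (6,4)@(13, 9): e=[0,0,38] → .  [on edge]
  covered (4 px):
    . . . . . . . . .
    . . . . . . . X .
    . . . . . . X . .
    . . . . . X X . .
    . . . . . . . . .
    . . . . . . . . .
    . . . . . . . . .
    . . . . . . . . .
T4:
  2·area = 32  (B↔C swapped to make it positive)
  edge (12, 8)→(10, 16): d=(-2,8) right/bottom  bias=-1
  edge (10, 16)→(10, 0): d=(0,-16) top-left  bias=+0
  edge (10, 0)→(12, 8): d=(2,8) right/bottom  bias=-1
    (5,2)@(11, 5): e=[14,16,2] → X
    (6,2)@(13, 5): e=[-2,48,-14] → .
    (5,3)@(11, 7): e=[10,16,6] → X
    (6,3)@(13, 7): e=[-6,48,-10] → .
    (5,4)@(11, 9): e=[6,16,10] → X
    (6,4)@(13, 9): e=[-10,48,-6] → .
    (5,5)@(11, 11): e=[2,16,14] → X
    (6,5)@(13, 11): e=[-14,48,-2] → .
    (5,6)@(11, 13): e=[-2,16,18] → .
  covered (4 px):
    . . . . . . . . .
    . . . . . . . . .
    . . . . . X . . .
    . . . . . X . . .
    . . . . . X . . .
    . . . . . X . . .
    . . . . . . . . .
    . . . . . . . . .

Final: 30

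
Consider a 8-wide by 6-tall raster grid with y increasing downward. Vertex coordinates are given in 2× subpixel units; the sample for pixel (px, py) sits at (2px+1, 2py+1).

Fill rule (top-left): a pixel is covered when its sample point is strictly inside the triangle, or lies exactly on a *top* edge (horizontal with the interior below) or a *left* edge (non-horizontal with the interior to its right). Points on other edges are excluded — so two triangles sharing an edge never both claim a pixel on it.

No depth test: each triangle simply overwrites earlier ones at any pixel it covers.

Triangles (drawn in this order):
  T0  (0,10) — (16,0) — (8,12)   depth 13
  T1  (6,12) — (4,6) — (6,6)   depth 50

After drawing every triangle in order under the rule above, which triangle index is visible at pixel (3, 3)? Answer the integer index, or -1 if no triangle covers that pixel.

T0:
  2·area = 112
  edge (0, 10)→(16, 0): d=(16,-10) top-left  bias=+0
  edge (16, 0)→(8, 12): d=(-8,12) right/bottom  bias=-1
  edge (8, 12)→(0, 10): d=(-8,-2) top-left  bias=+0
    (7,0)@(15, 1): e=[6,4,102] → █
    (6,1)@(13, 3): e=[18,12,82] → █
    (7,1)@(15, 3): e=[38,-12,86] → ·
    (4,2)@(9, 5): e=[10,44,58] → █
    (5,2)@(11, 5): e=[30,20,62] → █
    (6,2)@(13, 5): e=[50,-4,66] → ·
    (2,3)@(5, 7): e=[2,76,34] → █
    (3,3)@(7, 7): e=[22,52,38] → █
    (6,3)@(13, 7): e=[82,-20,50] → ·
    (1,4)@(3, 9): e=[14,84,14] → █
    (5,4)@(11, 9): e=[94,-12,30] → ·
    (1,5)@(3, 11): e=[46,68,-2] → ·
  covered (14 px):
    · · · · · · · █
    · · · · · · █ ·
    · · · · █ █ · ·
    · · █ █ █ █ · ·
    · █ █ █ █ · · ·
    · · █ █ · · · ·
T1:
  2·area = 12
  edge (6, 12)→(4, 6): d=(-2,-6) top-left  bias=+0
  edge (4, 6)→(6, 6): d=(2,0) top-left  bias=+0
  edge (6, 6)→(6, 12): d=(0,6) right/bottom  bias=-1
    (1,1)@(3, 3): e=[0,-6,18] → ·  [on edge]
    (2,3)@(5, 7): e=[4,2,6] → █
    (3,3)@(7, 7): e=[16,2,-6] → ·
    (2,4)@(5, 9): e=[0,6,6] → █  [on edge]
    (3,4)@(7, 9): e=[12,6,-6] → ·
    (2,5)@(5, 11): e=[-4,10,6] → ·
  covered (2 px):
    · · · · · · · ·
    · · · · · · · ·
    · · · · · · · ·
    · · █ · · · · ·
    · · █ · · · · ·
    · · · · · · · ·

Z-buffer (winner per pixel, '.' = empty):
  . . . . . . . 0
  . . . . . . 0 .
  . . . . 0 0 . .
  . . 1 0 0 0 . .
  . 0 1 0 0 . . .
  . . 0 0 . . . .

Answer: 0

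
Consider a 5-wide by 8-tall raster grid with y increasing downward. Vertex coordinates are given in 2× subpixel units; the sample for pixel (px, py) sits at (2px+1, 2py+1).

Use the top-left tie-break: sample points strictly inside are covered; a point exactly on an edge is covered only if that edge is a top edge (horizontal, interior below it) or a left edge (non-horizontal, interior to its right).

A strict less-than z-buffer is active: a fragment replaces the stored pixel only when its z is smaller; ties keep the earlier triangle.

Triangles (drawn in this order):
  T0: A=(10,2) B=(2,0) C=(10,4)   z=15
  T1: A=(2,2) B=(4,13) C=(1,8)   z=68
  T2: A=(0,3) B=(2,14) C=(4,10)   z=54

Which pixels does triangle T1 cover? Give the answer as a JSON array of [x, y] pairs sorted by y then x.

T0:
  2·area = 16  (B↔C swapped to make it positive)
  edge (10, 2)→(10, 4): d=(0,2) right/bottom  bias=-1
  edge (10, 4)→(2, 0): d=(-8,-4) top-left  bias=+0
  edge (2, 0)→(10, 2): d=(8,2) right/bottom  bias=-1
    (2,0)@(5, 1): e=[10,4,2] → #
    (3,0)@(7, 1): e=[6,12,-2] → ·
    (2,1)@(5, 3): e=[10,-12,18] → ·
    (4,1)@(9, 3): e=[2,4,10] → #
    (4,2)@(9, 5): e=[2,-12,26] → ·
  covered (2 px):
    · · # · ·
    · · · · #
    · · · · ·
    · · · · ·
    · · · · ·
    · · · · ·
    · · · · ·
    · · · · ·
T1:
  2·area = 23
  edge (2, 2)→(4, 13): d=(2,11) right/bottom  bias=-1
  edge (4, 13)→(1, 8): d=(-3,-5) top-left  bias=+0
  edge (1, 8)→(2, 2): d=(1,-6) top-left  bias=+0
    (1,4)@(3, 9): e=[3,7,13] → #
    (2,4)@(5, 9): e=[-19,17,25] → ·
    (1,5)@(3, 11): e=[7,1,15] → #
    (2,5)@(5, 11): e=[-15,11,27] → ·
    (1,6)@(3, 13): e=[11,-5,17] → ·
  covered (2 px):
    · · · · ·
    · · · · ·
    · · · · ·
    · · · · ·
    · # · · ·
    · # · · ·
    · · · · ·
    · · · · ·
T2:
  2·area = 30  (B↔C swapped to make it positive)
  edge (0, 3)→(4, 10): d=(4,7) right/bottom  bias=-1
  edge (4, 10)→(2, 14): d=(-2,4) right/bottom  bias=-1
  edge (2, 14)→(0, 3): d=(-2,-11) top-left  bias=+0
    (0,2)@(1, 5): e=[1,22,7] → #
    (1,2)@(3, 5): e=[-13,14,29] → ·
    (0,3)@(1, 7): e=[9,18,3] → #
    (1,3)@(3, 7): e=[-5,10,25] → ·
    (0,4)@(1, 9): e=[17,14,-1] → ·
    (1,4)@(3, 9): e=[3,6,21] → #
    (2,4)@(5, 9): e=[-11,-2,43] → ·
    (1,5)@(3, 11): e=[11,2,17] → #
    (2,5)@(5, 11): e=[-3,-6,39] → ·
    (1,6)@(3, 13): e=[19,-2,13] → ·
  covered (4 px):
    · · · · ·
    · · · · ·
    # · · · ·
    # · · · ·
    · # · · ·
    · # · · ·
    · · · · ·
    · · · · ·

Answer: [[1,4],[1,5]]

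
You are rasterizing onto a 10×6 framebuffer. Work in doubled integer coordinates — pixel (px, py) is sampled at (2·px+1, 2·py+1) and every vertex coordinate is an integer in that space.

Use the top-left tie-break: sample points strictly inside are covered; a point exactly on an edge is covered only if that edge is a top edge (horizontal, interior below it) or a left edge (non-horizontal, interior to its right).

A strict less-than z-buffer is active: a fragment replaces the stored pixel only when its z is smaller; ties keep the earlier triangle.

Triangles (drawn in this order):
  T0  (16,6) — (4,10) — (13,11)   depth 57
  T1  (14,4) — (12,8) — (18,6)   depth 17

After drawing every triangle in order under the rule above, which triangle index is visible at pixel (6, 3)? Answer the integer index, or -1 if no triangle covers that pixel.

T0:
  2·area = 48  (B↔C swapped to make it positive)
  edge (16, 6)→(13, 11): d=(-3,5) right/bottom  bias=-1
  edge (13, 11)→(4, 10): d=(-9,-1) top-left  bias=+0
  edge (4, 10)→(16, 6): d=(12,-4) top-left  bias=+0
    (9,0)@(19, 1): e=[0,96,-48] → .  [on edge]
    (9,2)@(19, 5): e=[-12,60,0] → .  [on edge]
    (6,3)@(13, 7): e=[12,36,0] → X  [on edge]
    (7,3)@(15, 7): e=[2,38,8] → X
    (8,3)@(17, 7): e=[-8,40,16] → .
    (3,4)@(7, 9): e=[36,12,0] → X  [on edge]
    (4,4)@(9, 9): e=[26,14,8] → X
    (5,4)@(11, 9): e=[16,16,16] → X
    (7,4)@(15, 9): e=[-4,20,32] → .
    (0,5)@(1, 11): e=[60,-12,0] → .  [on edge]
    (3,5)@(7, 11): e=[30,-6,24] → .
    (4,5)@(9, 11): e=[20,-4,32] → .
    (6,5)@(13, 11): e=[0,0,48] → .  [on edge]
  covered (6 px):
    . . . . . . . . . .
    . . . . . . . . . .
    . . . . . . . . . .
    . . . . . . X X . .
    . . . X X X X . . .
    . . . . . . . . . .
T1:
  2·area = 20  (B↔C swapped to make it positive)
  edge (14, 4)→(18, 6): d=(4,2) right/bottom  bias=-1
  edge (18, 6)→(12, 8): d=(-6,2) right/bottom  bias=-1
  edge (12, 8)→(14, 4): d=(2,-4) top-left  bias=+0
    (7,2)@(15, 5): e=[2,12,6] → X
    (8,2)@(17, 5): e=[-2,8,14] → .
    (6,3)@(13, 7): e=[14,4,2] → X
    (7,3)@(15, 7): e=[10,0,10] → .  [on edge]
    (4,4)@(9, 9): e=[30,0,-10] → .  [on edge]
    (6,4)@(13, 9): e=[22,-8,6] → .
    (1,5)@(3, 11): e=[50,0,-30] → .  [on edge]
  covered (2 px):
    . . . . . . . . . .
    . . . . . . . . . .
    . . . . . . . X . .
    . . . . . . X . . .
    . . . . . . . . . .
    . . . . . . . . . .

Z-buffer (winner per pixel, '.' = empty):
  . . . . . . . . . .
  . . . . . . . . . .
  . . . . . . . 1 . .
  . . . . . . 1 0 . .
  . . . 0 0 0 0 . . .
  . . . . . . . . . .

Answer: 1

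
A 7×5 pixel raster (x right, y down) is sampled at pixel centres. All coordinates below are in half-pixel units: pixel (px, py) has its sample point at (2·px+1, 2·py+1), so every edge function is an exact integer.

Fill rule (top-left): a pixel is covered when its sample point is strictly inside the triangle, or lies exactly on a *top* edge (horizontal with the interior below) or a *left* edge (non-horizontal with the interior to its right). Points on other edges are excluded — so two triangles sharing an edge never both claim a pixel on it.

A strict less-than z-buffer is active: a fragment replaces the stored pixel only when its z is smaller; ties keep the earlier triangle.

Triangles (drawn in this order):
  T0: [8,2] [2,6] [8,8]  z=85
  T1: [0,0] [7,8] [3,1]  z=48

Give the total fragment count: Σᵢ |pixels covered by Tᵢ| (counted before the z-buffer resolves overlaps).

T0:
  2·area = 36  (B↔C swapped to make it positive)
  edge (8, 2)→(8, 8): d=(0,6) right/bottom  bias=-1
  edge (8, 8)→(2, 6): d=(-6,-2) top-left  bias=+0
  edge (2, 6)→(8, 2): d=(6,-4) top-left  bias=+0
    (3,1)@(7, 3): e=[6,28,2] → #
    (4,1)@(9, 3): e=[-6,32,10] → ·
    (2,2)@(5, 5): e=[18,12,6] → #
    (4,2)@(9, 5): e=[-6,20,22] → ·
    (2,3)@(5, 7): e=[18,0,18] → #  [on edge]
    (4,3)@(9, 7): e=[-6,8,34] → ·
    (2,4)@(5, 9): e=[18,-12,30] → ·
    (3,4)@(7, 9): e=[6,-8,38] → ·
    (5,4)@(11, 9): e=[-18,0,54] → ·  [on edge]
  covered (5 px):
    · · · · · · ·
    · · · # · · ·
    · · # # · · ·
    · · # # · · ·
    · · · · · · ·
T1:
  2·area = 17  (B↔C swapped to make it positive)
  edge (0, 0)→(3, 1): d=(3,1) right/bottom  bias=-1
  edge (3, 1)→(7, 8): d=(4,7) right/bottom  bias=-1
  edge (7, 8)→(0, 0): d=(-7,-8) top-left  bias=+0
    (0,0)@(1, 1): e=[2,14,1] → #
    (1,0)@(3, 1): e=[0,0,17] → ·  [on edge]
    (0,1)@(1, 3): e=[8,22,-13] → ·
    (1,1)@(3, 3): e=[6,8,3] → #
    (2,1)@(5, 3): e=[4,-6,19] → ·
    (4,1)@(9, 3): e=[0,-34,51] → ·  [on edge]
    (1,2)@(3, 5): e=[12,16,-11] → ·
    (2,2)@(5, 5): e=[10,2,5] → #
    (3,2)@(7, 5): e=[8,-12,21] → ·
    (2,3)@(5, 7): e=[16,10,-9] → ·
  covered (3 px):
    # · · · · · ·
    · # · · · · ·
    · · # · · · ·
    · · · · · · ·
    · · · · · · ·

Answer: 8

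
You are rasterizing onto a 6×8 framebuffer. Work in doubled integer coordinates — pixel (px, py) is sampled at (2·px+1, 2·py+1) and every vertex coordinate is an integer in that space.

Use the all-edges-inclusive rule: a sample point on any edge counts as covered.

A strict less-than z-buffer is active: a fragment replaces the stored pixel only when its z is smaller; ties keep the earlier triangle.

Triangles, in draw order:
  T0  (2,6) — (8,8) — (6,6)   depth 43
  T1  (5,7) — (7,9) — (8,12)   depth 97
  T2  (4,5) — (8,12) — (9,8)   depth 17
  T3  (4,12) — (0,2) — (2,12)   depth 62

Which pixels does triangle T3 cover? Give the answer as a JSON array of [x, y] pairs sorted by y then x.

T0:
  2·area = 8  (B↔C swapped to make it positive)
  edge (2, 6)→(6, 6): d=(4,0) inclusive
  edge (6, 6)→(8, 8): d=(2,2) inclusive
  edge (8, 8)→(2, 6): d=(-6,-2) inclusive
    (0,0)@(1, 1): e=[-20,0,28] → .  [on edge]
    (1,1)@(3, 3): e=[-12,0,20] → .  [on edge]
    (2,2)@(5, 5): e=[-4,0,12] → .  [on edge]
    (2,3)@(5, 7): e=[4,4,0] → X  [on edge]
    (3,3)@(7, 7): e=[4,0,4] → X  [on edge]
    (4,3)@(9, 7): e=[4,-4,8] → .
    (2,4)@(5, 9): e=[12,8,-12] → .
    (3,4)@(7, 9): e=[12,4,-8] → .
    (4,4)@(9, 9): e=[12,0,-4] → .  [on edge]
    (5,4)@(11, 9): e=[12,-4,0] → .  [on edge]
    (5,5)@(11, 11): e=[20,0,-12] → .  [on edge]
  covered (2 px):
    . . . . . .
    . . . . . .
    . . . . . .
    . . X X . .
    . . . . . .
    . . . . . .
    . . . . . .
    . . . . . .
T1:
  2·area = 4
  edge (5, 7)→(7, 9): d=(2,2) inclusive
  edge (7, 9)→(8, 12): d=(1,3) inclusive
  edge (8, 12)→(5, 7): d=(-3,-5) inclusive
    (0,1)@(1, 3): e=[0,12,-8] → .  [on edge]
    (2,1)@(5, 3): e=[-8,0,12] → .  [on edge]
    (1,2)@(3, 5): e=[0,8,-4] → .  [on edge]
    (2,3)@(5, 7): e=[0,4,0] → X  [on edge]
    (3,3)@(7, 7): e=[-4,-2,10] → .
    (2,4)@(5, 9): e=[4,6,-6] → .
    (3,4)@(7, 9): e=[0,0,4] → X  [on edge]
    (4,4)@(9, 9): e=[-4,-6,14] → .
    (3,5)@(7, 11): e=[4,2,-2] → .
    (4,5)@(9, 11): e=[0,-4,8] → .  [on edge]
    (5,6)@(11, 13): e=[0,-8,12] → .  [on edge]
    (4,7)@(9, 15): e=[8,0,-4] → .  [on edge]
  covered (2 px):
    . . . . . .
    . . . . . .
    . . . . . .
    . . X . . .
    . . . X . .
    . . . . . .
    . . . . . .
    . . . . . .
T2:
  2·area = 23  (B↔C swapped to make it positive)
  edge (4, 5)→(9, 8): d=(5,3) inclusive
  edge (9, 8)→(8, 12): d=(-1,4) inclusive
  edge (8, 12)→(4, 5): d=(-4,-7) inclusive
    (3,3)@(7, 7): e=[1,9,13] → X
    (4,3)@(9, 7): e=[-5,1,27] → .
    (3,4)@(7, 9): e=[11,7,5] → X
    (4,4)@(9, 9): e=[5,-1,19] → .
    (3,5)@(7, 11): e=[21,5,-3] → .
  covered (2 px):
    . . . . . .
    . . . . . .
    . . . . . .
    . . . X . .
    . . . X . .
    . . . . . .
    . . . . . .
    . . . . . .
T3:
  2·area = 20  (B↔C swapped to make it positive)
  edge (4, 12)→(2, 12): d=(-2,0) inclusive
  edge (2, 12)→(0, 2): d=(-2,-10) inclusive
  edge (0, 2)→(4, 12): d=(4,10) inclusive
    (0,2)@(1, 5): e=[14,4,2] → X
    (1,2)@(3, 5): e=[14,24,-18] → .
    (0,3)@(1, 7): e=[10,0,10] → X  [on edge]
    (1,3)@(3, 7): e=[10,20,-10] → .
    (0,4)@(1, 9): e=[6,-4,18] → .
    (1,5)@(3, 11): e=[2,12,6] → X
    (2,5)@(5, 11): e=[2,32,-14] → .
    (1,6)@(3, 13): e=[-2,8,14] → .
  covered (3 px):
    . . . . . .
    . . . . . .
    X . . . . .
    X . . . . .
    . . . . . .
    . X . . . .
    . . . . . .
    . . . . . .

Result: [[0,2],[0,3],[1,5]]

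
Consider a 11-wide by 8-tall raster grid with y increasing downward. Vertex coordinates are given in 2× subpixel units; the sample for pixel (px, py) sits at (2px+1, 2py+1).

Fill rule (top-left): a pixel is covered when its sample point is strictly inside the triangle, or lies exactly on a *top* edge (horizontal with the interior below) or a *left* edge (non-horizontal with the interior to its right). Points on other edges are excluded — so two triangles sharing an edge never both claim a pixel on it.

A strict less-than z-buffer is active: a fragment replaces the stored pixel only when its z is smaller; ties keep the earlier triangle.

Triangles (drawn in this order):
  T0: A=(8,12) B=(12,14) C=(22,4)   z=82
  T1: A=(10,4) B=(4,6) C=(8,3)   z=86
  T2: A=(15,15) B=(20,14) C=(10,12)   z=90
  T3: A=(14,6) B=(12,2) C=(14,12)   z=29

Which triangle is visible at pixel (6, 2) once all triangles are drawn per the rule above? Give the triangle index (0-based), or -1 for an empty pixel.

T0:
  2·area = 60  (B↔C swapped to make it positive)
  edge (8, 12)→(22, 4): d=(14,-8) top-left  bias=+0
  edge (22, 4)→(12, 14): d=(-10,10) right/bottom  bias=-1
  edge (12, 14)→(8, 12): d=(-4,-2) top-left  bias=+0
    (10,2)@(21, 5): e=[6,0,54] → ·  [on edge]
    (8,3)@(17, 7): e=[2,20,38] → #
    (9,3)@(19, 7): e=[18,0,42] → ·  [on edge]
    (7,4)@(15, 9): e=[14,20,26] → #
    (8,4)@(17, 9): e=[30,0,30] → ·  [on edge]
    (5,5)@(11, 11): e=[10,40,10] → #
    (6,5)@(13, 11): e=[26,20,14] → #
    (7,5)@(15, 11): e=[42,0,18] → ·  [on edge]
    (5,6)@(11, 13): e=[38,20,2] → #
    (6,6)@(13, 13): e=[54,0,6] → ·  [on edge]
    (5,7)@(11, 15): e=[66,0,-6] → ·  [on edge]
  covered (5 px):
    · · · · · · · · · · ·
    · · · · · · · · · · ·
    · · · · · · · · · · ·
    · · · · · · · · # · ·
    · · · · · · · # · · ·
    · · · · · # # · · · ·
    · · · · · # · · · · ·
    · · · · · · · · · · ·
T1:
  2·area = 10
  edge (10, 4)→(4, 6): d=(-6,2) right/bottom  bias=-1
  edge (4, 6)→(8, 3): d=(4,-3) top-left  bias=+0
  edge (8, 3)→(10, 4): d=(2,1) right/bottom  bias=-1
    (9,0)@(19, 1): e=[0,25,-15] → ·  [on edge]
    (6,1)@(13, 3): e=[0,15,-5] → ·  [on edge]
    (3,2)@(7, 5): e=[0,5,5] → ·  [on edge]
    (0,3)@(1, 7): e=[0,-5,15] → ·  [on edge]
  covered (0 px):
    · · · · · · · · · · ·
    · · · · · · · · · · ·
    · · · · · · · · · · ·
    · · · · · · · · · · ·
    · · · · · · · · · · ·
    · · · · · · · · · · ·
    · · · · · · · · · · ·
    · · · · · · · · · · ·
T2:
  2·area = 20  (B↔C swapped to make it positive)
  edge (15, 15)→(10, 12): d=(-5,-3) top-left  bias=+0
  edge (10, 12)→(20, 14): d=(10,2) right/bottom  bias=-1
  edge (20, 14)→(15, 15): d=(-5,1) right/bottom  bias=-1
    (2,4)@(5, 9): e=[0,-20,40] → ·  [on edge]
    (2,5)@(5, 11): e=[-10,0,30] → ·  [on edge]
    (6,6)@(13, 13): e=[4,4,12] → #
    (7,6)@(15, 13): e=[10,0,10] → ·  [on edge]
    (6,7)@(13, 15): e=[-6,24,2] → ·
    (7,7)@(15, 15): e=[0,20,0] → ·  [on edge]
  covered (1 px):
    · · · · · · · · · · ·
    · · · · · · · · · · ·
    · · · · · · · · · · ·
    · · · · · · · · · · ·
    · · · · · · · · · · ·
    · · · · · · · · · · ·
    · · · · · · # · · · ·
    · · · · · · · · · · ·
T3:
  2·area = 12  (B↔C swapped to make it positive)
  edge (14, 6)→(14, 12): d=(0,6) right/bottom  bias=-1
  edge (14, 12)→(12, 2): d=(-2,-10) top-left  bias=+0
  edge (12, 2)→(14, 6): d=(2,4) right/bottom  bias=-1
    (6,2)@(13, 5): e=[6,4,2] → #
    (7,2)@(15, 5): e=[-6,24,-6] → ·
    (6,3)@(13, 7): e=[6,0,6] → #  [on edge]
    (7,3)@(15, 7): e=[-6,20,-2] → ·
    (6,4)@(13, 9): e=[6,-4,10] → ·
  covered (2 px):
    · · · · · · · · · · ·
    · · · · · · · · · · ·
    · · · · · · # · · · ·
    · · · · · · # · · · ·
    · · · · · · · · · · ·
    · · · · · · · · · · ·
    · · · · · · · · · · ·
    · · · · · · · · · · ·

Z-buffer (winner per pixel, '.' = empty):
  . . . . . . . . . . .
  . . . . . . . . . . .
  . . . . . . 3 . . . .
  . . . . . . 3 . 0 . .
  . . . . . . . 0 . . .
  . . . . . 0 0 . . . .
  . . . . . 0 2 . . . .
  . . . . . . . . . . .

Final: 3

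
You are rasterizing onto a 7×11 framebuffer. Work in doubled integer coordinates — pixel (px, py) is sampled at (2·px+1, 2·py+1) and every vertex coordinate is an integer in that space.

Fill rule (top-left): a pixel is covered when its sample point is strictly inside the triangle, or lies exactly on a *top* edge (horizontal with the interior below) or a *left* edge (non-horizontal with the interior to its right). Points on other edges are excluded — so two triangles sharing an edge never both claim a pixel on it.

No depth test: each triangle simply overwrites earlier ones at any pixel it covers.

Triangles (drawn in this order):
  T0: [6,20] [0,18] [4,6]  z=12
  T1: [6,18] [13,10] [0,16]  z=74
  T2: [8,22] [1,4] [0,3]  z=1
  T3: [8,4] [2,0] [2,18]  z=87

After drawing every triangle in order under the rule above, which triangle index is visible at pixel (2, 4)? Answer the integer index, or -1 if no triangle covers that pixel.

T0:
  2·area = 80
  edge (6, 20)→(0, 18): d=(-6,-2) top-left  bias=+0
  edge (0, 18)→(4, 6): d=(4,-12) top-left  bias=+0
  edge (4, 6)→(6, 20): d=(2,14) right/bottom  bias=-1
    (2,1)@(5, 3): e=[100,0,-20] → .  [on edge]
    (1,4)@(3, 9): e=[60,0,20] → X  [on edge]
    (2,4)@(5, 9): e=[64,24,-8] → .
    (1,5)@(3, 11): e=[48,8,24] → X
    (2,5)@(5, 11): e=[52,32,-4] → .
    (1,6)@(3, 13): e=[36,16,28] → X
    (2,6)@(5, 13): e=[40,40,0] → .  [on edge]
    (0,7)@(1, 15): e=[20,0,60] → X  [on edge]
    (2,7)@(5, 15): e=[28,48,4] → X
    (3,7)@(7, 15): e=[32,72,-24] → .
    (0,8)@(1, 17): e=[8,8,64] → X
    (3,8)@(7, 17): e=[20,80,-20] → .
    (1,9)@(3, 19): e=[0,40,40] → X  [on edge]
    (4,10)@(9, 21): e=[0,120,-40] → .  [on edge]
  covered (11 px):
    . . . . . . .
    . . . . . . .
    . . . . . . .
    . . . . . . .
    . X . . . . .
    . X . . . . .
    . X . . . . .
    X X X . . . .
    X X X . . . .
    . X X . . . .
    . . . . . . .
T1:
  2·area = 62  (B↔C swapped to make it positive)
  edge (6, 18)→(0, 16): d=(-6,-2) top-left  bias=+0
  edge (0, 16)→(13, 10): d=(13,-6) top-left  bias=+0
  edge (13, 10)→(6, 18): d=(-7,8) right/bottom  bias=-1
    (5,5)@(11, 11): e=[52,1,9] → X
    (6,5)@(13, 11): e=[56,13,-7] → .
    (3,6)@(7, 13): e=[32,3,27] → X
    (4,6)@(9, 13): e=[36,15,11] → X
    (5,6)@(11, 13): e=[40,27,-5] → .
    (1,7)@(3, 15): e=[12,5,45] → X
    (2,7)@(5, 15): e=[16,17,29] → X
    (4,7)@(9, 15): e=[24,41,-3] → .
    (1,8)@(3, 17): e=[0,31,31] → X  [on edge]
    (3,8)@(7, 17): e=[8,55,-1] → .
    (1,9)@(3, 19): e=[-12,57,17] → .
    (2,9)@(5, 19): e=[-8,69,1] → .
    (4,9)@(9, 19): e=[0,93,-31] → .  [on edge]
  covered (8 px):
    . . . . . . .
    . . . . . . .
    . . . . . . .
    . . . . . . .
    . . . . . . .
    . . . . . X .
    . . . X X . .
    . X X X . . .
    . X X . . . .
    . . . . . . .
    . . . . . . .
T2:
  2·area = 11  (B↔C swapped to make it positive)
  edge (8, 22)→(0, 3): d=(-8,-19) top-left  bias=+0
  edge (0, 3)→(1, 4): d=(1,1) right/bottom  bias=-1
  edge (1, 4)→(8, 22): d=(7,18) right/bottom  bias=-1
    (0,2)@(1, 5): e=[3,1,7] → X
    (1,2)@(3, 5): e=[41,-1,-29] → .
    (0,3)@(1, 7): e=[-13,3,21] → .
  covered (1 px):
    . . . . . . .
    . . . . . . .
    X . . . . . .
    . . . . . . .
    . . . . . . .
    . . . . . . .
    . . . . . . .
    . . . . . . .
    . . . . . . .
    . . . . . . .
    . . . . . . .
T3:
  2·area = 108  (B↔C swapped to make it positive)
  edge (8, 4)→(2, 18): d=(-6,14) right/bottom  bias=-1
  edge (2, 18)→(2, 0): d=(0,-18) top-left  bias=+0
  edge (2, 0)→(8, 4): d=(6,4) right/bottom  bias=-1
    (1,0)@(3, 1): e=[88,18,2] → X
    (2,0)@(5, 1): e=[60,54,-6] → .
    (1,1)@(3, 3): e=[76,18,14] → X
    (2,1)@(5, 3): e=[48,54,6] → X
    (3,1)@(7, 3): e=[20,90,-2] → .
    (1,2)@(3, 5): e=[64,18,26] → X
    (3,2)@(7, 5): e=[8,90,10] → X
    (4,2)@(9, 5): e=[-20,126,2] → .
    (1,3)@(3, 7): e=[52,18,38] → X
    (3,3)@(7, 7): e=[-4,90,22] → .
    (1,4)@(3, 9): e=[40,18,50] → X
    (3,4)@(7, 9): e=[-16,90,34] → .
    (2,5)@(5, 11): e=[0,54,54] → .  [on edge]
  covered (13 px):
    . X . . . . .
    . X X . . . .
    . X X X . . .
    . X X . . . .
    . X X . . . .
    . X . . . . .
    . X . . . . .
    . X . . . . .
    . . . . . . .
    . . . . . . .
    . . . . . . .

Z-buffer (winner per pixel, '.' = empty):
  . 3 . . . . .
  . 3 3 . . . .
  2 3 3 3 . . .
  . 3 3 . . . .
  . 3 3 . . . .
  . 3 . . . 1 .
  . 3 . 1 1 . .
  0 3 1 1 . . .
  0 1 1 . . . .
  . 0 0 . . . .
  . . . . . . .

Answer: 3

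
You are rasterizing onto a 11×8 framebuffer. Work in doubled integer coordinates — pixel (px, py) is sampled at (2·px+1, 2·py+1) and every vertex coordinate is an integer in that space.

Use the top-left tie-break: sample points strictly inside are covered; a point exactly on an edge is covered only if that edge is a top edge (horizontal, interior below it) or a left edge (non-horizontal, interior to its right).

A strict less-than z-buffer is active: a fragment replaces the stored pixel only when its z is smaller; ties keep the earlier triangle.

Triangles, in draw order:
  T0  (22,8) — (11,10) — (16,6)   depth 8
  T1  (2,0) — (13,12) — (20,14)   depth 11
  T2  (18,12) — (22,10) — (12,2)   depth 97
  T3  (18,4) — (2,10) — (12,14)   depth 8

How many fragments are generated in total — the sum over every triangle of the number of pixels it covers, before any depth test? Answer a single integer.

T0:
  2·area = 34
  edge (22, 8)→(11, 10): d=(-11,2) right/bottom  bias=-1
  edge (11, 10)→(16, 6): d=(5,-4) top-left  bias=+0
  edge (16, 6)→(22, 8): d=(6,2) right/bottom  bias=-1
    (0,0)@(1, 1): e=[119,-85,0] → ·  [on edge]
    (3,1)@(7, 3): e=[85,-51,0] → ·  [on edge]
    (6,2)@(13, 5): e=[51,-17,0] → ·  [on edge]
    (7,3)@(15, 7): e=[25,1,8] → #
    (8,3)@(17, 7): e=[21,9,4] → #
    (9,3)@(19, 7): e=[17,17,0] → ·  [on edge]
    (6,4)@(13, 9): e=[7,3,24] → #
    (8,4)@(17, 9): e=[-1,19,16] → ·
    (6,5)@(13, 11): e=[-15,13,36] → ·
    (7,5)@(15, 11): e=[-19,21,32] → ·
  covered (4 px):
    · · · · · · · · · · ·
    · · · · · · · · · · ·
    · · · · · · · · · · ·
    · · · · · · · # # · ·
    · · · · · · # # · · ·
    · · · · · · · · · · ·
    · · · · · · · · · · ·
    · · · · · · · · · · ·
T1:
  2·area = 62  (B↔C swapped to make it positive)
  edge (2, 0)→(20, 14): d=(18,14) right/bottom  bias=-1
  edge (20, 14)→(13, 12): d=(-7,-2) top-left  bias=+0
  edge (13, 12)→(2, 0): d=(-11,-12) top-left  bias=+0
    (1,0)@(3, 1): e=[4,57,1] → #
    (2,0)@(5, 1): e=[-24,61,25] → ·
    (1,1)@(3, 3): e=[40,43,-21] → ·
    (2,1)@(5, 3): e=[12,47,3] → #
    (3,1)@(7, 3): e=[-16,51,27] → ·
    (2,2)@(5, 5): e=[48,33,-19] → ·
    (3,2)@(7, 5): e=[20,37,5] → #
    (4,2)@(9, 5): e=[-8,41,29] → ·
    (3,3)@(7, 7): e=[56,23,-17] → ·
    (4,3)@(9, 7): e=[28,27,7] → #
    (5,3)@(11, 7): e=[0,31,31] → ·  [on edge]
    (4,4)@(9, 9): e=[64,13,-15] → ·
  covered (9 px):
    · # · · · · · · · · ·
    · · # · · · · · · · ·
    · · · # · · · · · · ·
    · · · · # · · · · · ·
    · · · · · # # · · · ·
    · · · · · · # # · · ·
    · · · · · · · · # · ·
    · · · · · · · · · · ·
T2:
  2·area = 52  (B↔C swapped to make it positive)
  edge (18, 12)→(12, 2): d=(-6,-10) top-left  bias=+0
  edge (12, 2)→(22, 10): d=(10,8) right/bottom  bias=-1
  edge (22, 10)→(18, 12): d=(-4,2) right/bottom  bias=-1
    (6,1)@(13, 3): e=[4,2,46] → #
    (7,1)@(15, 3): e=[24,-14,42] → ·
    (6,2)@(13, 5): e=[-8,22,38] → ·
    (7,2)@(15, 5): e=[12,6,34] → #
    (8,2)@(17, 5): e=[32,-10,30] → ·
    (7,3)@(15, 7): e=[0,26,26] → #  [on edge]
    (8,3)@(17, 7): e=[20,10,22] → #
    (9,3)@(19, 7): e=[40,-6,18] → ·
    (7,4)@(15, 9): e=[-12,46,18] → ·
    (8,4)@(17, 9): e=[8,30,14] → #
    (9,4)@(19, 9): e=[28,14,10] → #
    (10,4)@(21, 9): e=[48,-2,6] → ·
  covered (7 px):
    · · · · · · · · · · ·
    · · · · · · # · · · ·
    · · · · · · · # · · ·
    · · · · · · · # # · ·
    · · · · · · · · # # ·
    · · · · · · · · · # ·
    · · · · · · · · · · ·
    · · · · · · · · · · ·
T3:
  2·area = 124  (B↔C swapped to make it positive)
  edge (18, 4)→(12, 14): d=(-6,10) right/bottom  bias=-1
  edge (12, 14)→(2, 10): d=(-10,-4) top-left  bias=+0
  edge (2, 10)→(18, 4): d=(16,-6) top-left  bias=+0
    (8,2)@(17, 5): e=[4,110,10] → #
    (9,2)@(19, 5): e=[-16,118,22] → ·
    (5,3)@(11, 7): e=[52,66,6] → #
    (6,3)@(13, 7): e=[32,74,18] → #
    (7,3)@(15, 7): e=[12,82,30] → #
    (8,3)@(17, 7): e=[-8,90,42] → ·
    (2,4)@(5, 9): e=[100,22,2] → #
    (3,4)@(7, 9): e=[80,30,14] → #
    (4,4)@(9, 9): e=[60,38,26] → #
    (7,4)@(15, 9): e=[0,62,62] → ·  [on edge]
    (2,5)@(5, 11): e=[88,2,34] → #
    (7,5)@(15, 11): e=[-12,42,94] → ·
  covered (15 px):
    · · · · · · · · · · ·
    · · · · · · · · · · ·
    · · · · · · · · # · ·
    · · · · · # # # · · ·
    · · # # # # # · · · ·
    · · # # # # # · · · ·
    · · · · · # · · · · ·
    · · · · · · · · · · ·

Result: 35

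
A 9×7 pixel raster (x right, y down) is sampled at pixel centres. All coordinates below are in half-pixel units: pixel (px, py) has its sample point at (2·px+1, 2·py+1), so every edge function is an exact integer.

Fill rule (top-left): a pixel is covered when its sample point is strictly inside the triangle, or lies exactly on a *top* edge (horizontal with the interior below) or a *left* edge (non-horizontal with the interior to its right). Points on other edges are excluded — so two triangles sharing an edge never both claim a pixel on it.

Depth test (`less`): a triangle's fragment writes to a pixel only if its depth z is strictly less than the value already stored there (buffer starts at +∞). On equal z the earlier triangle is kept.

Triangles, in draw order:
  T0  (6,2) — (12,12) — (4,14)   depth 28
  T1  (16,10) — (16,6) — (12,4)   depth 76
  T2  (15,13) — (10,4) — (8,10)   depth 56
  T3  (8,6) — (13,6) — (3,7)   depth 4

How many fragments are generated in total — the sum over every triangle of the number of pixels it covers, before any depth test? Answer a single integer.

T0:
  2·area = 92
  edge (6, 2)→(12, 12): d=(6,10) right/bottom  bias=-1
  edge (12, 12)→(4, 14): d=(-8,2) right/bottom  bias=-1
  edge (4, 14)→(6, 2): d=(2,-12) top-left  bias=+0
    (3,2)@(7, 5): e=[8,66,18] → X
    (4,2)@(9, 5): e=[-12,62,42] → .
    (3,3)@(7, 7): e=[20,50,22] → X
    (4,3)@(9, 7): e=[0,46,46] → .  [on edge]
    (2,4)@(5, 9): e=[52,38,2] → X
    (4,4)@(9, 9): e=[12,30,50] → X
    (5,4)@(11, 9): e=[-8,26,74] → .
    (2,5)@(5, 11): e=[64,22,6] → X
    (5,5)@(11, 11): e=[4,10,78] → X
    (6,5)@(13, 11): e=[-16,6,102] → .
    (2,6)@(5, 13): e=[76,6,10] → X
    (4,6)@(9, 13): e=[36,-2,58] → .
  covered (11 px):
    . . . . . . . . .
    . . . . . . . . .
    . . . X . . . . .
    . . . X . . . . .
    . . X X X . . . .
    . . X X X X . . .
    . . X X . . . . .
T1:
  2·area = 16  (B↔C swapped to make it positive)
  edge (16, 10)→(12, 4): d=(-4,-6) top-left  bias=+0
  edge (12, 4)→(16, 6): d=(4,2) right/bottom  bias=-1
  edge (16, 6)→(16, 10): d=(0,4) right/bottom  bias=-1
    (6,2)@(13, 5): e=[2,2,12] → X
    (7,2)@(15, 5): e=[14,-2,4] → .
    (6,3)@(13, 7): e=[-6,10,12] → .
    (7,3)@(15, 7): e=[6,6,4] → X
    (8,3)@(17, 7): e=[18,2,-4] → .
    (7,4)@(15, 9): e=[-2,14,4] → .
  covered (2 px):
    . . . . . . . . .
    . . . . . . . . .
    . . . . . . X . .
    . . . . . . . X .
    . . . . . . . . .
    . . . . . . . . .
    . . . . . . . . .
T2:
  2·area = 48  (B↔C swapped to make it positive)
  edge (15, 13)→(8, 10): d=(-7,-3) top-left  bias=+0
  edge (8, 10)→(10, 4): d=(2,-6) top-left  bias=+0
  edge (10, 4)→(15, 13): d=(5,9) right/bottom  bias=-1
    (5,0)@(11, 1): e=[72,0,-24] → .  [on edge]
    (0,3)@(1, 7): e=[0,-48,96] → .  [on edge]
    (4,3)@(9, 7): e=[24,0,24] → X  [on edge]
    (5,3)@(11, 7): e=[30,12,6] → X
    (6,3)@(13, 7): e=[36,24,-12] → .
    (4,4)@(9, 9): e=[10,4,34] → X
    (6,4)@(13, 9): e=[22,28,-2] → .
    (4,5)@(9, 11): e=[-4,8,44] → .
    (5,5)@(11, 11): e=[2,20,26] → X
    (6,5)@(13, 11): e=[8,32,8] → X
    (7,5)@(15, 11): e=[14,44,-10] → .
    (3,6)@(7, 13): e=[-24,0,72] → .  [on edge]
    (7,6)@(15, 13): e=[0,48,0] → .  [on edge]
  covered (6 px):
    . . . . . . . . .
    . . . . . . . . .
    . . . . . . . . .
    . . . . X X . . .
    . . . . X X . . .
    . . . . . X X . .
    . . . . . . . . .
T3:
  2·area = 5
  edge (8, 6)→(13, 6): d=(5,0) top-left  bias=+0
  edge (13, 6)→(3, 7): d=(-10,1) right/bottom  bias=-1
  edge (3, 7)→(8, 6): d=(5,-1) top-left  bias=+0
    (6,2)@(13, 5): e=[-5,10,0] → .  [on edge]
    (1,3)@(3, 7): e=[5,0,0] → .  [on edge]
  covered (0 px):
    . . . . . . . . .
    . . . . . . . . .
    . . . . . . . . .
    . . . . . . . . .
    . . . . . . . . .
    . . . . . . . . .
    . . . . . . . . .

Answer: 19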